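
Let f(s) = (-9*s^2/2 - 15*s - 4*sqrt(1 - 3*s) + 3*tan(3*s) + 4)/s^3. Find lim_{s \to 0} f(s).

135/4

Substitution gives 0/0; apply L'Hôpital's rule 3 times.
After differentiating numerator and denominator 3 times the quotient is (486*tan(3*s)^2/cos(3*s)^2 + 162/cos(3*s)^2 + 81/(2*(1 - 3*s)^(5/2)))/(6); at s = 0 this is 135/4.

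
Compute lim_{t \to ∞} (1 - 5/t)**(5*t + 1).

e^(-25)

Let L be the limit and take ln: ln L = lim (5t + 1)·ln(1 - 5/t) = lim (5t + 1)·(-5/t + O(1/t²)) = -25.
Hence L = e^(-25).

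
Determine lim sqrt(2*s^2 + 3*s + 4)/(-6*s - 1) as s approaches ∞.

For large |s|, √(2*s^2 + 3*s + 4) ≈ √2·|s| and the denominator ≈ -6s.
Since s → +∞, |s| = s, giving √2/(-6) = -√(2)/6.

-√(2)/6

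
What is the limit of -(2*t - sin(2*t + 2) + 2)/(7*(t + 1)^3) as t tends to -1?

Direct substitution gives 0/0.
Apply L'Hôpital: lim (2 - 2*cos(2*t + 2))/(-21*(t + 1)^2), still 0/0.
Apply L'Hôpital: lim (4*sin(2*t + 2))/(-42*t - 42), still 0/0.
After 3 applications of L'Hôpital's rule the quotient is (8*cos(2*t + 2))/(-42); substituting t = -1 gives -4/21.

-4/21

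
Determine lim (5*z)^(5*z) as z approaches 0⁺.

1

Base → 0⁺ and exponent → 0⁺: a 0^0 form.
Take logs: 5z·ln(5z). This is 0·(−∞); rewriting as ln(5z)/(1/(5z)) and applying L'Hôpital gives 0.
Hence the limit is e^0 = 1.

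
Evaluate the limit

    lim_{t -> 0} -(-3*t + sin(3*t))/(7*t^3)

Direct substitution gives 0/0.
Apply L'Hôpital: lim (3*cos(3*t) - 3)/(-21*t^2), still 0/0.
Apply L'Hôpital: lim (-9*sin(3*t))/(-42*t), still 0/0.
After 3 applications of L'Hôpital's rule the quotient is (-27*cos(3*t))/(-42); substituting t = 0 gives 9/14.

9/14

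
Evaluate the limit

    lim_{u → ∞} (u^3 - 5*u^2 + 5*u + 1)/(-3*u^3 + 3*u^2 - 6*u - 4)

Numerator and denominator both have degree 3.
Dividing every term by u^3, all lower-order terms vanish and the limit is the ratio of leading coefficients, 1/(-3) = -1/3.

-1/3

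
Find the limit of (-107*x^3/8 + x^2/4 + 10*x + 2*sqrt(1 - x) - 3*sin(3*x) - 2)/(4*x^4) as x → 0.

Substitution gives 0/0 (the numerator vanishes to order 4).
Expand each term to order x^4: the coefficient of x^4 in -3·sin(3x) is 0 and in 2·√(1 - x) is -5/64.
Lower-order terms cancel with the polynomial part, so the numerator is (-5/64)·x^4 + o(x^4), and the limit is (-5/64)/(4) = -5/256.

-5/256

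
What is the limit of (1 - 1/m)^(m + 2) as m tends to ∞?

Let L be the limit and take ln: ln L = lim (m + 2)·ln(1 - 1/m) = lim (m + 2)·(-1/m + O(1/m²)) = -1.
Hence L = e^(-1).

e^(-1)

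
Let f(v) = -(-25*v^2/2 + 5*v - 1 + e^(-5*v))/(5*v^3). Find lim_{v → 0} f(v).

Direct substitution gives 0/0.
Apply L'Hôpital: lim (-25*v + 5 - 5*e^(-5*v))/(-15*v^2), still 0/0.
Apply L'Hôpital: lim (-25 + 25*e^(-5*v))/(-30*v), still 0/0.
After 3 applications of L'Hôpital's rule the quotient is (-125*e^(-5*v))/(-30); substituting v = 0 gives 25/6.

25/6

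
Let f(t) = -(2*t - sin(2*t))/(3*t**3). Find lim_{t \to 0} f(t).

Direct substitution gives 0/0.
Apply L'Hôpital: lim (2 - 2*cos(2*t))/(-9*t^2), still 0/0.
Apply L'Hôpital: lim (4*sin(2*t))/(-18*t), still 0/0.
After 3 applications of L'Hôpital's rule the quotient is (8*cos(2*t))/(-18); substituting t = 0 gives -4/9.

-4/9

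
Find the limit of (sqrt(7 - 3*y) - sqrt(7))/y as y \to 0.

Substitution gives 0/0. Multiply numerator and denominator by the conjugate √(7 - 3y) + √7.
The numerator becomes (7 - 3y) − 7 = -3y, so the expression simplifies to -3/(√(7 - 3y) + √7).
Letting y → 0 gives -3/(2√7) = -3*√(7)/14.

-3*√(7)/14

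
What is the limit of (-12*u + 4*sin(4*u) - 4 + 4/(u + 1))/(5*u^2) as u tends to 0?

4/5

Substitution gives 0/0 (the numerator vanishes to order 2).
Expand each term to order u^2: the coefficient of u^2 in 4·1/(1 + u) is 4 and in 4·sin(4u) is 0.
Lower-order terms cancel with the polynomial part, so the numerator is (4)·u^2 + o(u^2), and the limit is (4)/(5) = 4/5.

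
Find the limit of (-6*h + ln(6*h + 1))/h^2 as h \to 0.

-18

Direct substitution gives 0/0.
Apply L'Hôpital: lim (-6 + 6/(6*h + 1))/(2*h), still 0/0.
After 2 applications of L'Hôpital's rule the quotient is (-36/(6*h + 1)^2)/(2); substituting h = 0 gives -18.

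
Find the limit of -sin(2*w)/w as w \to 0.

Substitution gives 0/0.
Write it as (2/(-1))·sin(2w)/(2w); since sin(u)/u → 1, the limit is -2.

-2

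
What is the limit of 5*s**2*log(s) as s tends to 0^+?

This is a 0·(−∞) form. Rewrite as 5·ln(s) / s^(−2) and apply L'Hôpital:
the derivative quotient is 5·(1/s) / (−2·s^(−3)) = (-5/2)·s^2 → 0.

0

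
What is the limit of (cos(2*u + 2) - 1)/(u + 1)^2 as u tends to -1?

Direct substitution gives 0/0.
Apply L'Hôpital: lim (-2*sin(2*u + 2))/(2*u + 2), still 0/0.
After 2 applications of L'Hôpital's rule the quotient is (-4*cos(2*u + 2))/(2); substituting u = -1 gives -2.

-2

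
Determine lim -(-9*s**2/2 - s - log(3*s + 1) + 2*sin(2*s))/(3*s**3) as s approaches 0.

Substitution gives 0/0; apply L'Hôpital's rule 3 times.
After differentiating numerator and denominator 3 times the quotient is (-16*cos(2*s) - 54/(3*s + 1)^3)/(-18); at s = 0 this is 35/9.

35/9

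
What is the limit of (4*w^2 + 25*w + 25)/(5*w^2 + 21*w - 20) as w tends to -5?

Direct substitution gives 0/0, so factor. Both numerator and denominator have (w + 5) as a factor.
After cancelling, the expression reduces to (4*w + 5)/(5*w - 4).
Substituting w = -5 gives 15/29.

15/29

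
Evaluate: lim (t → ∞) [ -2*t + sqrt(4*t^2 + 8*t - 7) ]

This has the form ∞ − ∞. Multiply and divide by the conjugate √(4*t^2 + 8*t - 7) + 2t.
That gives (8t - 7) / (√(4*t^2 + 8*t - 7) + 2t).
Divide numerator and denominator by t: the limit is 8/(2·2) = 2.

2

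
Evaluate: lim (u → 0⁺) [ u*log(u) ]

0

This is a 0·(−∞) form. Rewrite as 1·ln(u) / u^(−1) and apply L'Hôpital:
the derivative quotient is 1·(1/u) / (−1·u^(−2)) = (-1/1)·u^1 → 0.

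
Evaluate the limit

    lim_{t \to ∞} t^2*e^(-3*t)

Write as t^2/e^{3t}, an ∞/∞ form.
Exponential growth dominates any polynomial, so repeated L'Hôpital (or the standard result) gives 0.

0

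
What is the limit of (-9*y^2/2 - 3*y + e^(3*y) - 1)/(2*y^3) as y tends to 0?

9/4

Direct substitution gives 0/0.
Apply L'Hôpital: lim (-9*y + 3*e^(3*y) - 3)/(6*y^2), still 0/0.
Apply L'Hôpital: lim (9*e^(3*y) - 9)/(12*y), still 0/0.
After 3 applications of L'Hôpital's rule the quotient is (27*e^(3*y))/(12); substituting y = 0 gives 9/4.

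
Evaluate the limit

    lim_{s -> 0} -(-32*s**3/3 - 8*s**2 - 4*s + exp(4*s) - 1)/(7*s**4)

-32/21

Direct substitution gives 0/0.
Apply L'Hôpital: lim (-32*s^2 - 16*s + 4*e^(4*s) - 4)/(-28*s^3), still 0/0.
Apply L'Hôpital: lim (-64*s + 16*e^(4*s) - 16)/(-84*s^2), still 0/0.
Apply L'Hôpital: lim (64*e^(4*s) - 64)/(-168*s), still 0/0.
After 4 applications of L'Hôpital's rule the quotient is (256*e^(4*s))/(-168); substituting s = 0 gives -32/21.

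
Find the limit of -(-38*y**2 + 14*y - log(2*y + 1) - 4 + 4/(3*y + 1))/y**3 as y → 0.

332/3

Substitution gives 0/0 (the numerator vanishes to order 3).
Expand each term to order y^3: the coefficient of y^3 in −ln(1 + 2y) is -8/3 and in 4·1/(1 + 3y) is -108.
Lower-order terms cancel with the polynomial part, so the numerator is (-332/3)·y^3 + o(y^3), and the limit is (-332/3)/(-1) = 332/3.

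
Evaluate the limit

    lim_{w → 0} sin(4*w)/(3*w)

4/3

Substitution gives 0/0.
Write it as (4/3)·sin(4w)/(4w); since sin(u)/u → 1, the limit is 4/3.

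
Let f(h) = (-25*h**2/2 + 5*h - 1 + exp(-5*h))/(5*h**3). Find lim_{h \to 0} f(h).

-25/6

Direct substitution gives 0/0.
Apply L'Hôpital: lim (-25*h + 5 - 5*e^(-5*h))/(15*h^2), still 0/0.
Apply L'Hôpital: lim (-25 + 25*e^(-5*h))/(30*h), still 0/0.
After 3 applications of L'Hôpital's rule the quotient is (-125*e^(-5*h))/(30); substituting h = 0 gives -25/6.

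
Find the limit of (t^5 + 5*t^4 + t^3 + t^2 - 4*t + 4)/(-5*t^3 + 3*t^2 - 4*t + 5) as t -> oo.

-∞

The numerator has higher degree (5 > 3); the quotient behaves like (1/(-5))·t^2 for large |t|.
As t → +∞ this diverges to -∞.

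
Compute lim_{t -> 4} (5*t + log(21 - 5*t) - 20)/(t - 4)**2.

Direct substitution gives 0/0.
Apply L'Hôpital: lim (5 - 5/(21 - 5*t))/(2*t - 8), still 0/0.
After 2 applications of L'Hôpital's rule the quotient is (-25/(21 - 5*t)^2)/(2); substituting t = 4 gives -25/2.

-25/2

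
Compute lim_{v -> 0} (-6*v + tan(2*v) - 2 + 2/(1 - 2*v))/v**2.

8

Substitution gives 0/0; apply L'Hôpital's rule 2 times.
After differentiating numerator and denominator 2 times the quotient is (8*tan(2*v)/cos(2*v)^2 - 16/(2*v - 1)^3)/(2); at v = 0 this is 8.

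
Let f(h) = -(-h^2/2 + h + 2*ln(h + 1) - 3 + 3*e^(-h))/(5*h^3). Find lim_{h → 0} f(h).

-1/30

Substitution gives 0/0; apply L'Hôpital's rule 3 times.
After differentiating numerator and denominator 3 times the quotient is (-3*e^(-h) + 4/(h + 1)^3)/(-30); at h = 0 this is -1/30.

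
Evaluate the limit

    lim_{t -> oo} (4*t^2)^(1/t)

1

Base → ∞ and exponent → 0: an ∞^0 form.
Take logs: (1/t)·ln(4·t^2) = (ln 4 + 2·ln t)/t → 0.
So the limit is e^0 = 1.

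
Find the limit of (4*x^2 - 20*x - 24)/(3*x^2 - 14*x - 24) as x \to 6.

Since x = 6 makes numerator and denominator zero, (x - 6) divides both.
Cancelling it gives (4*x + 4)/(3*x + 4); now plug in x = 6 to get 14/11.

14/11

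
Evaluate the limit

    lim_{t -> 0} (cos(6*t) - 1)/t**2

Direct substitution gives 0/0.
Apply L'Hôpital: lim (-6*sin(6*t))/(2*t), still 0/0.
After 2 applications of L'Hôpital's rule the quotient is (-36*cos(6*t))/(2); substituting t = 0 gives -18.

-18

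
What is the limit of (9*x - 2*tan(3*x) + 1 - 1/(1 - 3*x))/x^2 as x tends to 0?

Substitution gives 0/0; apply L'Hôpital's rule 2 times.
After differentiating numerator and denominator 2 times the quotient is (-36*tan(3*x)/cos(3*x)^2 + 18/(3*x - 1)^3)/(2); at x = 0 this is -9.

-9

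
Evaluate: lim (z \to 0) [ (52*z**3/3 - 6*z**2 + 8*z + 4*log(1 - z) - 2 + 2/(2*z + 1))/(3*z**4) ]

31/3

Substitution gives 0/0 (the numerator vanishes to order 4).
Expand each term to order z^4: the coefficient of z^4 in 4·ln(1 - z) is -1 and in 2·1/(1 + 2z) is 32.
Lower-order terms cancel with the polynomial part, so the numerator is (31)·z^4 + o(z^4), and the limit is (31)/(3) = 31/3.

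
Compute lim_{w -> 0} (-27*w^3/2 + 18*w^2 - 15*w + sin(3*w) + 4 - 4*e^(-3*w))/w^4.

-27/2

Substitution gives 0/0; apply L'Hôpital's rule 4 times.
After differentiating numerator and denominator 4 times the quotient is (81*sin(3*w) - 324*e^(-3*w))/(24); at w = 0 this is -27/2.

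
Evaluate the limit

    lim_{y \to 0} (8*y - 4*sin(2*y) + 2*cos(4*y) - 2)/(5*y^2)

Substitution gives 0/0 (the numerator vanishes to order 2).
Expand each term to order y^2: the coefficient of y^2 in 2·cos(4y) is -16 and in -4·sin(2y) is 0.
Lower-order terms cancel with the polynomial part, so the numerator is (-16)·y^2 + o(y^2), and the limit is (-16)/(5) = -16/5.

-16/5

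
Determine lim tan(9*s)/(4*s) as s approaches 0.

Substitution gives 0/0.
Since tan(u)/u → 1 as u → 0, tan(9s)/(9s) → 1 and the limit is 9/4.

9/4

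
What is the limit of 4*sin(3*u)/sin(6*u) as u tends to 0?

Substitution gives 0/0.
Divide numerator and denominator by u: sin(3u)/u → 3 and sin(6u)/u → 6, so the limit is 4·3/6 = 2.

2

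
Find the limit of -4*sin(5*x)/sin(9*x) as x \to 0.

Substitution gives 0/0.
Divide numerator and denominator by x: sin(5x)/x → 5 and sin(9x)/x → 9, so the limit is -4·5/9 = -20/9.

-20/9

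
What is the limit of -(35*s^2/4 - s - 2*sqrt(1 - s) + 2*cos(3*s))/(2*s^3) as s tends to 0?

-1/16

Substitution gives 0/0 (the numerator vanishes to order 3).
Expand each term to order s^3: the coefficient of s^3 in 2·cos(3s) is 0 and in -2·√(1 - s) is 1/8.
Lower-order terms cancel with the polynomial part, so the numerator is (1/8)·s^3 + o(s^3), and the limit is (1/8)/(-2) = -1/16.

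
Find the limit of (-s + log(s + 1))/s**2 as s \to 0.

-1/2

Direct substitution gives 0/0.
Apply L'Hôpital: lim (-1 + 1/(s + 1))/(2*s), still 0/0.
After 2 applications of L'Hôpital's rule the quotient is (-1/(s + 1)^2)/(2); substituting s = 0 gives -1/2.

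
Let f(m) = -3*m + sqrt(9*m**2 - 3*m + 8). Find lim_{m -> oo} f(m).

-1/2

This has the form ∞ − ∞. Multiply and divide by the conjugate √(9*m^2 - 3*m + 8) + 3m.
That gives (-3m + 8) / (√(9*m^2 - 3*m + 8) + 3m).
Divide numerator and denominator by m: the limit is -3/(2·3) = -1/2.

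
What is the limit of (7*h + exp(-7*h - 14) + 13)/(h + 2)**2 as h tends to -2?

Direct substitution gives 0/0.
Apply L'Hôpital: lim (7 - 7*e^(-7*h - 14))/(2*h + 4), still 0/0.
After 2 applications of L'Hôpital's rule the quotient is (49*e^(-7*h - 14))/(2); substituting h = -2 gives 49/2.

49/2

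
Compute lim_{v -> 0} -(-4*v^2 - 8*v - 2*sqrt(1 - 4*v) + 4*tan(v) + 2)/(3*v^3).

-28/9

Substitution gives 0/0; apply L'Hôpital's rule 3 times.
After differentiating numerator and denominator 3 times the quotient is (24*tan(v)^2/cos(v)^2 + 8/cos(v)^2 + 48/(1 - 4*v)^(5/2))/(-18); at v = 0 this is -28/9.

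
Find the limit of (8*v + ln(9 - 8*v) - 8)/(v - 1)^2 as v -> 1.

-32

Direct substitution gives 0/0.
Apply L'Hôpital: lim (8 - 8/(9 - 8*v))/(2*v - 2), still 0/0.
After 2 applications of L'Hôpital's rule the quotient is (-64/(9 - 8*v)^2)/(2); substituting v = 1 gives -32.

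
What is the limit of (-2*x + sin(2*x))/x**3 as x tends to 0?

Direct substitution gives 0/0.
Apply L'Hôpital: lim (2*cos(2*x) - 2)/(3*x^2), still 0/0.
Apply L'Hôpital: lim (-4*sin(2*x))/(6*x), still 0/0.
After 3 applications of L'Hôpital's rule the quotient is (-8*cos(2*x))/(6); substituting x = 0 gives -4/3.

-4/3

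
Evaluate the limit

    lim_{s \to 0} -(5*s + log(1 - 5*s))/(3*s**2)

Direct substitution gives 0/0.
Apply L'Hôpital: lim (5 - 5/(1 - 5*s))/(-6*s), still 0/0.
After 2 applications of L'Hôpital's rule the quotient is (-25/(1 - 5*s)^2)/(-6); substituting s = 0 gives 25/6.

25/6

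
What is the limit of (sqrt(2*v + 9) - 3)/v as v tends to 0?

1/3

Substitution gives 0/0. Multiply numerator and denominator by the conjugate √(9 + 2v) + √9.
The numerator becomes (9 + 2v) − 9 = 2v, so the expression simplifies to 2/(√(9 + 2v) + √9).
Letting v → 0 gives 2/(2√9) = 1/3.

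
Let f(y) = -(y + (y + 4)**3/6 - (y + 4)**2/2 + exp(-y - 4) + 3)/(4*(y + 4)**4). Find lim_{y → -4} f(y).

Direct substitution gives 0/0.
Apply L'Hôpital: lim (-y + (y + 4)^2/2 - e^(-y - 4) - 3)/(-16*(y + 4)^3), still 0/0.
Apply L'Hôpital: lim (y + e^(-y - 4) + 3)/(-48*(y + 4)^2), still 0/0.
Apply L'Hôpital: lim (1 - e^(-y - 4))/(-96*y - 384), still 0/0.
After 4 applications of L'Hôpital's rule the quotient is (e^(-y - 4))/(-96); substituting y = -4 gives -1/96.

-1/96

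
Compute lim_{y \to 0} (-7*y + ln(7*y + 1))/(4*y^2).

-49/8

Direct substitution gives 0/0.
Apply L'Hôpital: lim (-7 + 7/(7*y + 1))/(8*y), still 0/0.
After 2 applications of L'Hôpital's rule the quotient is (-49/(7*y + 1)^2)/(8); substituting y = 0 gives -49/8.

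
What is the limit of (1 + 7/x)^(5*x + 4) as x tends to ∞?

e^(35)

Let L be the limit and take ln: ln L = lim (5x + 4)·ln(1 + 7/x) = lim (5x + 4)·(7/x + O(1/x²)) = 35.
Hence L = e^(35).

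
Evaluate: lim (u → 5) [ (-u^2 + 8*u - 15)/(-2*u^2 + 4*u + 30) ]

Direct substitution gives 0/0, so factor. Both numerator and denominator have (u - 5) as a factor.
After cancelling, the expression reduces to (3 - u)/(-2*u - 6).
Substituting u = 5 gives 1/8.

1/8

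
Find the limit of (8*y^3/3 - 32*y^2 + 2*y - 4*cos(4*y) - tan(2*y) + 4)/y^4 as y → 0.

Substitution gives 0/0 (the numerator vanishes to order 4).
Expand each term to order y^4: the coefficient of y^4 in -4·cos(4y) is -128/3 and in −tan(2y) is 0.
Lower-order terms cancel with the polynomial part, so the numerator is (-128/3)·y^4 + o(y^4), and the limit is (-128/3)/(1) = -128/3.

-128/3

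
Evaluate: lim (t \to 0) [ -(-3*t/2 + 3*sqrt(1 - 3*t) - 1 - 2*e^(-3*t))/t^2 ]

99/8

Substitution gives 0/0 (the numerator vanishes to order 2).
Expand each term to order t^2: the coefficient of t^2 in 3·√(1 - 3t) is -27/8 and in -2·e^(-3t) is -9.
Lower-order terms cancel with the polynomial part, so the numerator is (-99/8)·t^2 + o(t^2), and the limit is (-99/8)/(-1) = 99/8.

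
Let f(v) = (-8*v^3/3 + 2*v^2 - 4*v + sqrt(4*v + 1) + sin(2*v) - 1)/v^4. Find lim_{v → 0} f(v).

Substitution gives 0/0 (the numerator vanishes to order 4).
Expand each term to order v^4: the coefficient of v^4 in sin(2v) is 0 and in √(1 + 4v) is -10.
Lower-order terms cancel with the polynomial part, so the numerator is (-10)·v^4 + o(v^4), and the limit is (-10)/(1) = -10.

-10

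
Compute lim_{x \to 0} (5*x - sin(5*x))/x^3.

125/6

Direct substitution gives 0/0.
Apply L'Hôpital: lim (5 - 5*cos(5*x))/(3*x^2), still 0/0.
Apply L'Hôpital: lim (25*sin(5*x))/(6*x), still 0/0.
After 3 applications of L'Hôpital's rule the quotient is (125*cos(5*x))/(6); substituting x = 0 gives 125/6.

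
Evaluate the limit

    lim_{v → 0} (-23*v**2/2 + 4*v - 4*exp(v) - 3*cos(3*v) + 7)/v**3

-2/3

Substitution gives 0/0; apply L'Hôpital's rule 3 times.
After differentiating numerator and denominator 3 times the quotient is (-4*e^(v) - 81*sin(3*v))/(6); at v = 0 this is -2/3.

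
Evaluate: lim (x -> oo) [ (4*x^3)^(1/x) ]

Base → ∞ and exponent → 0: an ∞^0 form.
Take logs: (1/x)·ln(4·x^3) = (ln 4 + 3·ln x)/x → 0.
So the limit is e^0 = 1.

1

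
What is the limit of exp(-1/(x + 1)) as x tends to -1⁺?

As x → -1⁺, -1/(x + 1) → −∞, so e^(-1/(x + 1)) → 0.

0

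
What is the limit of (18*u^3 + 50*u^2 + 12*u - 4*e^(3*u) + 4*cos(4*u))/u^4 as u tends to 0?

Substitution gives 0/0; apply L'Hôpital's rule 4 times.
After differentiating numerator and denominator 4 times the quotient is (-324*e^(3*u) + 1024*cos(4*u))/(24); at u = 0 this is 175/6.

175/6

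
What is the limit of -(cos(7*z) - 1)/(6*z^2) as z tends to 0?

49/12

Direct substitution gives 0/0.
Apply L'Hôpital: lim (-7*sin(7*z))/(-12*z), still 0/0.
After 2 applications of L'Hôpital's rule the quotient is (-49*cos(7*z))/(-12); substituting z = 0 gives 49/12.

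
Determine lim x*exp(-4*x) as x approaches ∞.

Write as x^1/e^{4x}, an ∞/∞ form.
Exponential growth dominates any polynomial, so repeated L'Hôpital (or the standard result) gives 0.

0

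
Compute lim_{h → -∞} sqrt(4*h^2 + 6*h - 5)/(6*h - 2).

-1/3

For large |h|, √(4*h^2 + 6*h - 5) ≈ √4·|h| and the denominator ≈ 6h.
Since h → −∞, |h| = −h, giving −√4/(6) = -1/3.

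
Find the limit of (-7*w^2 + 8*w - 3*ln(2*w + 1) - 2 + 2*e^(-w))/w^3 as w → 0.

-25/3

Substitution gives 0/0; apply L'Hôpital's rule 3 times.
After differentiating numerator and denominator 3 times the quotient is (-2*e^(-w) - 48/(2*w + 1)^3)/(6); at w = 0 this is -25/3.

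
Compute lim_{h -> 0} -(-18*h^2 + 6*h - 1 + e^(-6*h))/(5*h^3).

Direct substitution gives 0/0.
Apply L'Hôpital: lim (-36*h + 6 - 6*e^(-6*h))/(-15*h^2), still 0/0.
Apply L'Hôpital: lim (-36 + 36*e^(-6*h))/(-30*h), still 0/0.
After 3 applications of L'Hôpital's rule the quotient is (-216*e^(-6*h))/(-30); substituting h = 0 gives 36/5.

36/5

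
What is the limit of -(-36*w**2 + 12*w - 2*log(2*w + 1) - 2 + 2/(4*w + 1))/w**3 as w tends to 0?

Substitution gives 0/0; apply L'Hôpital's rule 3 times.
After differentiating numerator and denominator 3 times the quotient is (-768/(4*w + 1)^4 - 32/(2*w + 1)^3)/(-6); at w = 0 this is 400/3.

400/3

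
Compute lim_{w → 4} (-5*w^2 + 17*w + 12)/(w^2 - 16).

Since w = 4 makes numerator and denominator zero, (w - 4) divides both.
Cancelling it gives (-5*w - 3)/(w + 4); now plug in w = 4 to get -23/8.

-23/8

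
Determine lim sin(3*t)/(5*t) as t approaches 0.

3/5

Substitution gives 0/0.
Write it as (3/5)·sin(3t)/(3t); since sin(u)/u → 1, the limit is 3/5.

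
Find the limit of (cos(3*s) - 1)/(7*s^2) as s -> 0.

Direct substitution gives 0/0.
Apply L'Hôpital: lim (-3*sin(3*s))/(14*s), still 0/0.
After 2 applications of L'Hôpital's rule the quotient is (-9*cos(3*s))/(14); substituting s = 0 gives -9/14.

-9/14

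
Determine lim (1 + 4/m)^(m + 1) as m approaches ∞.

The base → 1 and the exponent → ∞: a 1^∞ form.
Take logarithms: (m + 1)·ln(1 + 4/m). Since ln(1+u) ~ u for small u, this behaves like (m)·(4/m) → 4.
So the limit is e^(4).

e^(4)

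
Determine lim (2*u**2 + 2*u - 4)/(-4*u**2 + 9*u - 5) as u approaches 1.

At u = 1 both the top and bottom vanish — a removable singularity. Factoring out (u - 1) from each leaves (2*u + 4)/(5 - 4*u), which at u = 1 equals 6.

6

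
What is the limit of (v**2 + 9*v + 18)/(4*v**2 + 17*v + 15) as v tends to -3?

-3/7

Direct substitution gives 0/0, so factor. Both numerator and denominator have (v + 3) as a factor.
After cancelling, the expression reduces to (v + 6)/(4*v + 5).
Substituting v = -3 gives -3/7.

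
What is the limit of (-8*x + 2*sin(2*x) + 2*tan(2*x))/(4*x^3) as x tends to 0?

Substitution gives 0/0 (the numerator vanishes to order 3).
Expand each term to order x^3: the coefficient of x^3 in 2·sin(2x) is -8/3 and in 2·tan(2x) is 16/3.
Lower-order terms cancel with the polynomial part, so the numerator is (8/3)·x^3 + o(x^3), and the limit is (8/3)/(4) = 2/3.

2/3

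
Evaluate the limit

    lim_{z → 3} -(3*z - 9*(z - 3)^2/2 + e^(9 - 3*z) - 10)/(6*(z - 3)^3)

Direct substitution gives 0/0.
Apply L'Hôpital: lim (-9*z - 3*e^(9 - 3*z) + 30)/(-18*(z - 3)^2), still 0/0.
Apply L'Hôpital: lim (9*e^(9 - 3*z) - 9)/(108 - 36*z), still 0/0.
After 3 applications of L'Hôpital's rule the quotient is (-27*e^(9 - 3*z))/(-36); substituting z = 3 gives 3/4.

3/4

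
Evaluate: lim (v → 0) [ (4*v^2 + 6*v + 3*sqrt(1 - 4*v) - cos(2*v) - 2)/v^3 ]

Substitution gives 0/0 (the numerator vanishes to order 3).
Expand each term to order v^3: the coefficient of v^3 in 3·√(1 - 4v) is -12 and in −cos(2v) is 0.
Lower-order terms cancel with the polynomial part, so the numerator is (-12)·v^3 + o(v^3), and the limit is (-12)/(1) = -12.

-12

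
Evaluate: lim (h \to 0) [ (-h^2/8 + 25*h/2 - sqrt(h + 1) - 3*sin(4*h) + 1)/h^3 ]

Substitution gives 0/0 (the numerator vanishes to order 3).
Expand each term to order h^3: the coefficient of h^3 in −√(1 + h) is -1/16 and in -3·sin(4h) is 32.
Lower-order terms cancel with the polynomial part, so the numerator is (511/16)·h^3 + o(h^3), and the limit is (511/16)/(1) = 511/16.

511/16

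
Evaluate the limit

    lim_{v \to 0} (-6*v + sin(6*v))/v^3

-36

Direct substitution gives 0/0.
Apply L'Hôpital: lim (6*cos(6*v) - 6)/(3*v^2), still 0/0.
Apply L'Hôpital: lim (-36*sin(6*v))/(6*v), still 0/0.
After 3 applications of L'Hôpital's rule the quotient is (-216*cos(6*v))/(6); substituting v = 0 gives -36.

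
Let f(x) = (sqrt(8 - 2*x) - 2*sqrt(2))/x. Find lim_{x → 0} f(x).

Substitution gives 0/0. Multiply numerator and denominator by the conjugate √(8 - 2x) + √8.
The numerator becomes (8 - 2x) − 8 = -2x, so the expression simplifies to -2/(√(8 - 2x) + √8).
Letting x → 0 gives -2/(2√8) = -√(2)/4.

-√(2)/4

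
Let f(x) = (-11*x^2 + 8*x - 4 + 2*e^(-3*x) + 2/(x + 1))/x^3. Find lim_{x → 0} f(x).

-11

Substitution gives 0/0; apply L'Hôpital's rule 3 times.
After differentiating numerator and denominator 3 times the quotient is (-54*e^(-3*x) - 12/(x + 1)^4)/(6); at x = 0 this is -11.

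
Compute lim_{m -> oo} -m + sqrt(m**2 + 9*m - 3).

9/2

An ∞ − ∞ form. Rationalising with the conjugate, the difference becomes (9m - 3) / (√(m^2 + 9*m - 3) + m).
For large m the denominator behaves like 2·m, so the quotient tends to 9/2 = 9/2.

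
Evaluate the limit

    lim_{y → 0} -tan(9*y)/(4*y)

-9/4

Substitution gives 0/0.
Since tan(u)/u → 1 as u → 0, tan(9y)/(9y) → 1 and the limit is 9/(-4) = -9/4.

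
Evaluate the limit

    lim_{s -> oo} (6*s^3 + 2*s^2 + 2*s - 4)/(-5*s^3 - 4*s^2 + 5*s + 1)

-6/5

Numerator and denominator both have degree 3.
Dividing every term by s^3, all lower-order terms vanish and the limit is the ratio of leading coefficients, 6/(-5) = -6/5.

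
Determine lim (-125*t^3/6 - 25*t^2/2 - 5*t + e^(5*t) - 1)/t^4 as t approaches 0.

Direct substitution gives 0/0.
Apply L'Hôpital: lim (-125*t^2/2 - 25*t + 5*e^(5*t) - 5)/(4*t^3), still 0/0.
Apply L'Hôpital: lim (-125*t + 25*e^(5*t) - 25)/(12*t^2), still 0/0.
Apply L'Hôpital: lim (125*e^(5*t) - 125)/(24*t), still 0/0.
After 4 applications of L'Hôpital's rule the quotient is (625*e^(5*t))/(24); substituting t = 0 gives 625/24.

625/24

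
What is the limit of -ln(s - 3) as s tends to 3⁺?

As s → 3⁺, s - 3 → 0⁺ and ln(s - 3) → −∞.
Multiplying by -1 gives ∞.

∞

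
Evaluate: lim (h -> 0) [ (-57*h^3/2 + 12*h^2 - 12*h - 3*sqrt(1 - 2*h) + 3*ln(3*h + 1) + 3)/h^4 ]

Substitution gives 0/0; apply L'Hôpital's rule 4 times.
After differentiating numerator and denominator 4 times the quotient is (-1458/(3*h + 1)^4 + 45/(1 - 2*h)^(7/2))/(24); at h = 0 this is -471/8.

-471/8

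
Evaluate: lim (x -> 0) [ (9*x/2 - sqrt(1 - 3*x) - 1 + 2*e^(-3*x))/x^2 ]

81/8

Substitution gives 0/0; apply L'Hôpital's rule 2 times.
After differentiating numerator and denominator 2 times the quotient is (18*e^(-3*x) + 9/(4*(1 - 3*x)^(3/2)))/(2); at x = 0 this is 81/8.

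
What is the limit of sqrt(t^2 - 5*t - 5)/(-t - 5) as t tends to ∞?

-1

For large |t|, √(t^2 - 5*t - 5) ≈ √1·|t| and the denominator ≈ -t.
Since t → +∞, |t| = t, giving √1/(-1) = -1.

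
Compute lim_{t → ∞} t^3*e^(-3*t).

0

Write as t^3/e^{3t}, an ∞/∞ form.
Exponential growth dominates any polynomial, so repeated L'Hôpital (or the standard result) gives 0.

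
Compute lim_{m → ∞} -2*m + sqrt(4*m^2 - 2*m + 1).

-1/2

An ∞ − ∞ form. Rationalising with the conjugate, the difference becomes (-2m + 1) / (√(4*m^2 - 2*m + 1) + 2m).
For large m the denominator behaves like 2·2m, so the quotient tends to -2/4 = -1/2.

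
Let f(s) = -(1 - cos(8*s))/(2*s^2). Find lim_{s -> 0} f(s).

Substitution gives 0/0.
Use (1 − cos u)/u² → 1/2 with u = 8s: the limit is 8²/(2·(-2)) = -16.

-16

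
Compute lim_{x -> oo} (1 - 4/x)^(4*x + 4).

e^(-16)

The base → 1 and the exponent → ∞: a 1^∞ form.
Take logarithms: (4x + 4)·ln(1 - 4/x). Since ln(1+u) ~ u for small u, this behaves like (4x)·(-4/x) → -16.
So the limit is e^(-16).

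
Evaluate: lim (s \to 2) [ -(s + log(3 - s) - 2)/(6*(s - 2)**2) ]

1/12

Direct substitution gives 0/0.
Apply L'Hôpital: lim (1 - 1/(3 - s))/(24 - 12*s), still 0/0.
After 2 applications of L'Hôpital's rule the quotient is (-1/(3 - s)^2)/(-12); substituting s = 2 gives 1/12.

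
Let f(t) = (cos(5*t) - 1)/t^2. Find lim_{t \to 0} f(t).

Direct substitution gives 0/0.
Apply L'Hôpital: lim (-5*sin(5*t))/(2*t), still 0/0.
After 2 applications of L'Hôpital's rule the quotient is (-25*cos(5*t))/(2); substituting t = 0 gives -25/2.

-25/2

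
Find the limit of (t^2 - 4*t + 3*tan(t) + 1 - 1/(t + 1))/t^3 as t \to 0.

2

Substitution gives 0/0 (the numerator vanishes to order 3).
Expand each term to order t^3: the coefficient of t^3 in −1/(1 + t) is 1 and in 3·tan(t) is 1.
Lower-order terms cancel with the polynomial part, so the numerator is (2)·t^3 + o(t^3), and the limit is (2)/(1) = 2.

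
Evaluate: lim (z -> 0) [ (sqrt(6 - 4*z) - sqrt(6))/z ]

-√(6)/3

Substitution gives 0/0. Multiply numerator and denominator by the conjugate √(6 - 4z) + √6.
The numerator becomes (6 - 4z) − 6 = -4z, so the expression simplifies to -4/(√(6 - 4z) + √6).
Letting z → 0 gives -4/(2√6) = -√(6)/3.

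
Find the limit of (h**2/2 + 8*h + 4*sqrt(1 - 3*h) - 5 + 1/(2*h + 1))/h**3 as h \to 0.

Substitution gives 0/0; apply L'Hôpital's rule 3 times.
After differentiating numerator and denominator 3 times the quotient is (-48/(2*h + 1)^4 - 81/(2*(1 - 3*h)^(5/2)))/(6); at h = 0 this is -59/4.

-59/4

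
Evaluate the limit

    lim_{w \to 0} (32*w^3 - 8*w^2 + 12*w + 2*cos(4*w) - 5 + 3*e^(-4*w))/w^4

Substitution gives 0/0; apply L'Hôpital's rule 4 times.
After differentiating numerator and denominator 4 times the quotient is (512*cos(4*w) + 768*e^(-4*w))/(24); at w = 0 this is 160/3.

160/3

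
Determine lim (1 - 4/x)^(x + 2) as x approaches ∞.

Write it as [(1 - 4/x)^x]^(1) · (1 - 4/x)^(2). The bracketed term tends to e^(-4) and the second factor to 1, so the limit is e^(-4).

e^(-4)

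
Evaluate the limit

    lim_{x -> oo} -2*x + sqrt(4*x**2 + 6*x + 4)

An ∞ − ∞ form. Rationalising with the conjugate, the difference becomes (6x + 4) / (√(4*x^2 + 6*x + 4) + 2x).
For large x the denominator behaves like 2·2x, so the quotient tends to 6/4 = 3/2.

3/2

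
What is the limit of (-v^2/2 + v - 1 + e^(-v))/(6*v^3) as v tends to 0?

-1/36

Direct substitution gives 0/0.
Apply L'Hôpital: lim (-v + 1 - e^(-v))/(18*v^2), still 0/0.
Apply L'Hôpital: lim (-1 + e^(-v))/(36*v), still 0/0.
After 3 applications of L'Hôpital's rule the quotient is (-e^(-v))/(36); substituting v = 0 gives -1/36.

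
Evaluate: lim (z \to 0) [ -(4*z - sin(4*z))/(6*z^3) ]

-16/9

Direct substitution gives 0/0.
Apply L'Hôpital: lim (4 - 4*cos(4*z))/(-18*z^2), still 0/0.
Apply L'Hôpital: lim (16*sin(4*z))/(-36*z), still 0/0.
After 3 applications of L'Hôpital's rule the quotient is (64*cos(4*z))/(-36); substituting z = 0 gives -16/9.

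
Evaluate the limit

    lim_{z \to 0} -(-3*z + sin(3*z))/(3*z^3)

3/2

Direct substitution gives 0/0.
Apply L'Hôpital: lim (3*cos(3*z) - 3)/(-9*z^2), still 0/0.
Apply L'Hôpital: lim (-9*sin(3*z))/(-18*z), still 0/0.
After 3 applications of L'Hôpital's rule the quotient is (-27*cos(3*z))/(-18); substituting z = 0 gives 3/2.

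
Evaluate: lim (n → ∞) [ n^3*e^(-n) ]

Write as n^3/e^{1n}, an ∞/∞ form.
Exponential growth dominates any polynomial, so repeated L'Hôpital (or the standard result) gives 0.

0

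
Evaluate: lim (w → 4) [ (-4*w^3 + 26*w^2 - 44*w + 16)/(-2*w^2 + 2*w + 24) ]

2

Direct substitution gives 0/0, so factor. Both numerator and denominator have (w - 4) as a factor.
After cancelling, the expression reduces to (-4*w^2 + 10*w - 4)/(-2*w - 6).
Substituting w = 4 gives 2.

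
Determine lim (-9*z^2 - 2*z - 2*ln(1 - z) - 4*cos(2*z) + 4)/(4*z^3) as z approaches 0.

Substitution gives 0/0; apply L'Hôpital's rule 3 times.
After differentiating numerator and denominator 3 times the quotient is (-32*sin(2*z) - 4/(z - 1)^3)/(24); at z = 0 this is 1/6.

1/6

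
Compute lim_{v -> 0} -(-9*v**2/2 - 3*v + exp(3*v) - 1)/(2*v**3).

Direct substitution gives 0/0.
Apply L'Hôpital: lim (-9*v + 3*e^(3*v) - 3)/(-6*v^2), still 0/0.
Apply L'Hôpital: lim (9*e^(3*v) - 9)/(-12*v), still 0/0.
After 3 applications of L'Hôpital's rule the quotient is (27*e^(3*v))/(-12); substituting v = 0 gives -9/4.

-9/4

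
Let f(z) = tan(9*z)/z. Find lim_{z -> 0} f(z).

Substitution gives 0/0.
Since tan(u)/u → 1 as u → 0, tan(9z)/(9z) → 1 and the limit is 9.

9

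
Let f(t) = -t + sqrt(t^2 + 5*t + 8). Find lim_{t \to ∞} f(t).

5/2

An ∞ − ∞ form. Rationalising with the conjugate, the difference becomes (5t + 8) / (√(t^2 + 5*t + 8) + t).
For large t the denominator behaves like 2·t, so the quotient tends to 5/2 = 5/2.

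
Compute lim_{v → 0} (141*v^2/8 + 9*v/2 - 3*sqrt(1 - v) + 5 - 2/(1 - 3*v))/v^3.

Substitution gives 0/0 (the numerator vanishes to order 3).
Expand each term to order v^3: the coefficient of v^3 in -2·1/(1 - 3v) is -54 and in -3·√(1 - v) is 3/16.
Lower-order terms cancel with the polynomial part, so the numerator is (-861/16)·v^3 + o(v^3), and the limit is (-861/16)/(1) = -861/16.

-861/16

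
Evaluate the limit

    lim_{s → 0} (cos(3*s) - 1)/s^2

-9/2

Direct substitution gives 0/0.
Apply L'Hôpital: lim (-3*sin(3*s))/(2*s), still 0/0.
After 2 applications of L'Hôpital's rule the quotient is (-9*cos(3*s))/(2); substituting s = 0 gives -9/2.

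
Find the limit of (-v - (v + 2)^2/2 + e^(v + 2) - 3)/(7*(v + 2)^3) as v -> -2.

Direct substitution gives 0/0.
Apply L'Hôpital: lim (-v + e^(v + 2) - 3)/(21*(v + 2)^2), still 0/0.
Apply L'Hôpital: lim (e^(v + 2) - 1)/(42*v + 84), still 0/0.
After 3 applications of L'Hôpital's rule the quotient is (e^(v + 2))/(42); substituting v = -2 gives 1/42.

1/42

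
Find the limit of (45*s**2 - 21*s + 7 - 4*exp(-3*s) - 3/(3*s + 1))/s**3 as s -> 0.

Substitution gives 0/0 (the numerator vanishes to order 3).
Expand each term to order s^3: the coefficient of s^3 in -3·1/(1 + 3s) is 81 and in -4·e^(-3s) is 18.
Lower-order terms cancel with the polynomial part, so the numerator is (99)·s^3 + o(s^3), and the limit is (99)/(1) = 99.

99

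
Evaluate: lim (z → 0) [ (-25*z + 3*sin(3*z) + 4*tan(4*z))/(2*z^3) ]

Substitution gives 0/0; apply L'Hôpital's rule 3 times.
After differentiating numerator and denominator 3 times the quotient is (-81*cos(3*z) + 1536*tan(4*z)^4 + 2048*tan(4*z)^2 + 512)/(12); at z = 0 this is 431/12.

431/12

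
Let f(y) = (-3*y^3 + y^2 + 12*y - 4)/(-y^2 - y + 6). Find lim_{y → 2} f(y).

Since y = 2 makes numerator and denominator zero, (y - 2) divides both.
Cancelling it gives (-3*y^2 - 5*y + 2)/(-y - 3); now plug in y = 2 to get 4.

4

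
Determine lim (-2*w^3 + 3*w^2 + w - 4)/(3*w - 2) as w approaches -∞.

-∞

The numerator has higher degree (3 > 1); the quotient behaves like (-2/(3))·w^2 for large |w|.
As w → −∞ this diverges to -∞.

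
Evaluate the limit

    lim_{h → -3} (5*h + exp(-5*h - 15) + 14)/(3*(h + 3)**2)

25/6

Direct substitution gives 0/0.
Apply L'Hôpital: lim (5 - 5*e^(-5*h - 15))/(6*h + 18), still 0/0.
After 2 applications of L'Hôpital's rule the quotient is (25*e^(-5*h - 15))/(6); substituting h = -3 gives 25/6.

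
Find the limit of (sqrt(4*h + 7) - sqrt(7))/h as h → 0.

Substitution gives 0/0. Multiply numerator and denominator by the conjugate √(7 + 4h) + √7.
The numerator becomes (7 + 4h) − 7 = 4h, so the expression simplifies to 4/(√(7 + 4h) + √7).
Letting h → 0 gives 4/(2√7) = 2*√(7)/7.

2*√(7)/7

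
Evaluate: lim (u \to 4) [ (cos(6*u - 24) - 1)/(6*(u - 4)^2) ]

Direct substitution gives 0/0.
Apply L'Hôpital: lim (-6*sin(6*u - 24))/(12*u - 48), still 0/0.
After 2 applications of L'Hôpital's rule the quotient is (-36*cos(6*u - 24))/(12); substituting u = 4 gives -3.

-3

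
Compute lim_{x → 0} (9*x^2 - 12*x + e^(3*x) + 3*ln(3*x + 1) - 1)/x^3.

Substitution gives 0/0; apply L'Hôpital's rule 3 times.
After differentiating numerator and denominator 3 times the quotient is (27*e^(3*x) + 162/(3*x + 1)^3)/(6); at x = 0 this is 63/2.

63/2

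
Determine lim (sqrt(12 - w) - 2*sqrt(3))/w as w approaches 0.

-√(3)/12

A 0/0 form; rationalise with √(12 - w) + √12. This collapses the numerator to -w, leaving -1/(√(12 - w) + √12) → -1/(2√12) = -√(3)/12.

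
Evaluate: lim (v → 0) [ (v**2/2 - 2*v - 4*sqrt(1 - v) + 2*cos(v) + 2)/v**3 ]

Substitution gives 0/0; apply L'Hôpital's rule 3 times.
After differentiating numerator and denominator 3 times the quotient is (2*sin(v) + 3/(2*(1 - v)^(5/2)))/(6); at v = 0 this is 1/4.

1/4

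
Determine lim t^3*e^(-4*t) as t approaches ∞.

0

Write as t^3/e^{4t}, an ∞/∞ form.
Exponential growth dominates any polynomial, so repeated L'Hôpital (or the standard result) gives 0.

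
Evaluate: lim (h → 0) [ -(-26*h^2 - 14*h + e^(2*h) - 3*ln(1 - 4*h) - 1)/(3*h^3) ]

Substitution gives 0/0; apply L'Hôpital's rule 3 times.
After differentiating numerator and denominator 3 times the quotient is (8*e^(2*h) - 384/(4*h - 1)^3)/(-18); at h = 0 this is -196/9.

-196/9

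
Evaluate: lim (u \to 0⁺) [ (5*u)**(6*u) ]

1

Base → 0⁺ and exponent → 0⁺: a 0^0 form.
Take logs: 6u·ln(5u). This is 0·(−∞); rewriting as ln(5u)/(1/(6u)) and applying L'Hôpital gives 0.
Hence the limit is e^0 = 1.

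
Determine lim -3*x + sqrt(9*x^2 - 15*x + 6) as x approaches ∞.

An ∞ − ∞ form. Rationalising with the conjugate, the difference becomes (-15x + 6) / (√(9*x^2 - 15*x + 6) + 3x).
For large x the denominator behaves like 2·3x, so the quotient tends to -15/6 = -5/2.

-5/2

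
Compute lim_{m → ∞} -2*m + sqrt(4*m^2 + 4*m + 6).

This has the form ∞ − ∞. Multiply and divide by the conjugate √(4*m^2 + 4*m + 6) + 2m.
That gives (4m + 6) / (√(4*m^2 + 4*m + 6) + 2m).
Divide numerator and denominator by m: the limit is 4/(2·2) = 1.

1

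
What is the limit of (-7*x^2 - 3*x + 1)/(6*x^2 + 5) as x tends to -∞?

Numerator and denominator both have degree 2.
Dividing every term by x^2, all lower-order terms vanish and the limit is the ratio of leading coefficients, -7/(6) = -7/6.

-7/6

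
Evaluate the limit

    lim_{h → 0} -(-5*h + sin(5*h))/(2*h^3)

Direct substitution gives 0/0.
Apply L'Hôpital: lim (5*cos(5*h) - 5)/(-6*h^2), still 0/0.
Apply L'Hôpital: lim (-25*sin(5*h))/(-12*h), still 0/0.
After 3 applications of L'Hôpital's rule the quotient is (-125*cos(5*h))/(-12); substituting h = 0 gives 125/12.

125/12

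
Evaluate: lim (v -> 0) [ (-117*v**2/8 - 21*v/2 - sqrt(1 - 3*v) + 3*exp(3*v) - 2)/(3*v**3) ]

81/16

Substitution gives 0/0 (the numerator vanishes to order 3).
Expand each term to order v^3: the coefficient of v^3 in −√(1 - 3v) is 27/16 and in 3·e^(3v) is 27/2.
Lower-order terms cancel with the polynomial part, so the numerator is (243/16)·v^3 + o(v^3), and the limit is (243/16)/(3) = 81/16.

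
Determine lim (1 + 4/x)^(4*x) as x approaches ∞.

Let L be the limit and take ln: ln L = lim (4x)·ln(1 + 4/x) = lim (4x)·(4/x + O(1/x²)) = 16.
Hence L = e^(16).

e^(16)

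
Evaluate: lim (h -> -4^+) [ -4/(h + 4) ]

-∞

As h → -4⁺, (h + 4) → 0⁺, so (h + 4)^1 → 0⁺ and -4/(h + 4)^1 → -∞.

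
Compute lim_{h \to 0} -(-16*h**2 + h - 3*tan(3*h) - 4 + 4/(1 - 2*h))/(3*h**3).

Substitution gives 0/0 (the numerator vanishes to order 3).
Expand each term to order h^3: the coefficient of h^3 in 4·1/(1 - 2h) is 32 and in -3·tan(3h) is -27.
Lower-order terms cancel with the polynomial part, so the numerator is (5)·h^3 + o(h^3), and the limit is (5)/(-3) = -5/3.

-5/3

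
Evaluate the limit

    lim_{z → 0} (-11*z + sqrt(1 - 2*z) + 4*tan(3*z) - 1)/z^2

-1/2

Substitution gives 0/0 (the numerator vanishes to order 2).
Expand each term to order z^2: the coefficient of z^2 in √(1 - 2z) is -1/2 and in 4·tan(3z) is 0.
Lower-order terms cancel with the polynomial part, so the numerator is (-1/2)·z^2 + o(z^2), and the limit is (-1/2)/(1) = -1/2.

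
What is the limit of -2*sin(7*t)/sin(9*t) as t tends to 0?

-14/9

Substitution gives 0/0.
Divide numerator and denominator by t: sin(7t)/t → 7 and sin(9t)/t → 9, so the limit is -2·7/9 = -14/9.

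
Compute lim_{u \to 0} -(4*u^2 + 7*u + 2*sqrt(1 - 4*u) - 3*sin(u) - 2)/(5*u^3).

Substitution gives 0/0 (the numerator vanishes to order 3).
Expand each term to order u^3: the coefficient of u^3 in 2·√(1 - 4u) is -8 and in -3·sin(u) is 1/2.
Lower-order terms cancel with the polynomial part, so the numerator is (-15/2)·u^3 + o(u^3), and the limit is (-15/2)/(-5) = 3/2.

3/2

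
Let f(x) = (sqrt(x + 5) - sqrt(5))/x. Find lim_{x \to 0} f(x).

A 0/0 form; rationalise with √(5 + x) + √5. This collapses the numerator to x, leaving 1/(√(5 + x) + √5) → 1/(2√5) = √(5)/10.

√(5)/10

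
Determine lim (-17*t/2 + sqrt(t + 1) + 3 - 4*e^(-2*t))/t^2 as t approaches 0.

Substitution gives 0/0 (the numerator vanishes to order 2).
Expand each term to order t^2: the coefficient of t^2 in √(1 + t) is -1/8 and in -4·e^(-2t) is -8.
Lower-order terms cancel with the polynomial part, so the numerator is (-65/8)·t^2 + o(t^2), and the limit is (-65/8)/(1) = -65/8.

-65/8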